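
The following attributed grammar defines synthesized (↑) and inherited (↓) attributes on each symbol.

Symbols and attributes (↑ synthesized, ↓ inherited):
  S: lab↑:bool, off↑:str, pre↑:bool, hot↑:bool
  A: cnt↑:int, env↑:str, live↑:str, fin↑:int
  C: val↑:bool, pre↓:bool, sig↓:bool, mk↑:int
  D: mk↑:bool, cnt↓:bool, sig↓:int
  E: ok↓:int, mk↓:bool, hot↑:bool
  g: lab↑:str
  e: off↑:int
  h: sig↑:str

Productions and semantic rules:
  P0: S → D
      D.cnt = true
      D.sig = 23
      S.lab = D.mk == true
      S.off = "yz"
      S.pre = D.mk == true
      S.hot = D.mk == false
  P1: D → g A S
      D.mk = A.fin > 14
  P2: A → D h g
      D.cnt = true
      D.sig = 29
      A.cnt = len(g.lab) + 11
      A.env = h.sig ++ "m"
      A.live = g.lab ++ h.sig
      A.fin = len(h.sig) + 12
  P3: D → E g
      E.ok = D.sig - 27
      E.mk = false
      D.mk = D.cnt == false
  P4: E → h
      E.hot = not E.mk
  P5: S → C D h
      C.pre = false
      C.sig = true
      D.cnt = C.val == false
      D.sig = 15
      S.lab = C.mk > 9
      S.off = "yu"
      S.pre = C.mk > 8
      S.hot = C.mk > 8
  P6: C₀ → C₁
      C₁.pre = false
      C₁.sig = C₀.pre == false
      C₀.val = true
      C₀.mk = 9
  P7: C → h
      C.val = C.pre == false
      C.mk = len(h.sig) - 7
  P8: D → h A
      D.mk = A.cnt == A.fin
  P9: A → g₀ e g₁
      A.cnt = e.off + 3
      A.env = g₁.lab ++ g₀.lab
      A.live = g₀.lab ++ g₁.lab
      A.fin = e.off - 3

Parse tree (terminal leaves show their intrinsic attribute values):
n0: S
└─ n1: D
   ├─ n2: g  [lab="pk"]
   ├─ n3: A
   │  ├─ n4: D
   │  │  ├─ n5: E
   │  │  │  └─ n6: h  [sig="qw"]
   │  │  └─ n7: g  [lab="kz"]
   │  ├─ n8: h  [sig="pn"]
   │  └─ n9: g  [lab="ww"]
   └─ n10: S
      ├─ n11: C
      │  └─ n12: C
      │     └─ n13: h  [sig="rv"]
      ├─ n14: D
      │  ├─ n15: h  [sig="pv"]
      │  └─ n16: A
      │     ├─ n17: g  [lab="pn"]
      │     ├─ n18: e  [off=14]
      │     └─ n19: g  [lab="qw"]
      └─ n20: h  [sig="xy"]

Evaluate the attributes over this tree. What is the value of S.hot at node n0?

1. n1.cnt = true  [true]
2. n1.sig = 23  [23]
3. n2.lab = "pk"  [terminal]
4. n4.cnt = true  [true]
5. n4.sig = 29  [29]
6. n5.ok = 2  [D.sig - 27]
7. n5.mk = false  [false]
8. n6.sig = "qw"  [terminal]
9. n5.hot = true  [not E.mk]
10. n7.lab = "kz"  [terminal]
11. n4.mk = false  [D.cnt == false]
12. n8.sig = "pn"  [terminal]
13. n9.lab = "ww"  [terminal]
14. n3.cnt = 13  [len(g.lab) + 11]
15. n3.env = "pnm"  [h.sig ++ "m"]
16. n3.live = "wwpn"  [g.lab ++ h.sig]
17. n3.fin = 14  [len(h.sig) + 12]
18. n11.pre = false  [false]
19. n11.sig = true  [true]
20. n12.pre = false  [false]
21. n12.sig = true  [C₀.pre == false]
22. n13.sig = "rv"  [terminal]
23. n12.val = true  [C.pre == false]
24. n12.mk = -5  [len(h.sig) - 7]
25. n11.val = true  [true]
26. n11.mk = 9  [9]
27. n14.cnt = false  [C.val == false]
28. n14.sig = 15  [15]
29. n15.sig = "pv"  [terminal]
30. n17.lab = "pn"  [terminal]
31. n18.off = 14  [terminal]
32. n19.lab = "qw"  [terminal]
33. n16.cnt = 17  [e.off + 3]
34. n16.env = "qwpn"  [g₁.lab ++ g₀.lab]
35. n16.live = "pnqw"  [g₀.lab ++ g₁.lab]
36. n16.fin = 11  [e.off - 3]
37. n14.mk = false  [A.cnt == A.fin]
38. n20.sig = "xy"  [terminal]
39. n10.lab = false  [C.mk > 9]
40. n10.off = "yu"  ["yu"]
41. n10.pre = true  [C.mk > 8]
42. n10.hot = true  [C.mk > 8]
43. n1.mk = false  [A.fin > 14]
44. n0.lab = false  [D.mk == true]
45. n0.off = "yz"  ["yz"]
46. n0.pre = false  [D.mk == true]
47. n0.hot = true  [D.mk == false]

true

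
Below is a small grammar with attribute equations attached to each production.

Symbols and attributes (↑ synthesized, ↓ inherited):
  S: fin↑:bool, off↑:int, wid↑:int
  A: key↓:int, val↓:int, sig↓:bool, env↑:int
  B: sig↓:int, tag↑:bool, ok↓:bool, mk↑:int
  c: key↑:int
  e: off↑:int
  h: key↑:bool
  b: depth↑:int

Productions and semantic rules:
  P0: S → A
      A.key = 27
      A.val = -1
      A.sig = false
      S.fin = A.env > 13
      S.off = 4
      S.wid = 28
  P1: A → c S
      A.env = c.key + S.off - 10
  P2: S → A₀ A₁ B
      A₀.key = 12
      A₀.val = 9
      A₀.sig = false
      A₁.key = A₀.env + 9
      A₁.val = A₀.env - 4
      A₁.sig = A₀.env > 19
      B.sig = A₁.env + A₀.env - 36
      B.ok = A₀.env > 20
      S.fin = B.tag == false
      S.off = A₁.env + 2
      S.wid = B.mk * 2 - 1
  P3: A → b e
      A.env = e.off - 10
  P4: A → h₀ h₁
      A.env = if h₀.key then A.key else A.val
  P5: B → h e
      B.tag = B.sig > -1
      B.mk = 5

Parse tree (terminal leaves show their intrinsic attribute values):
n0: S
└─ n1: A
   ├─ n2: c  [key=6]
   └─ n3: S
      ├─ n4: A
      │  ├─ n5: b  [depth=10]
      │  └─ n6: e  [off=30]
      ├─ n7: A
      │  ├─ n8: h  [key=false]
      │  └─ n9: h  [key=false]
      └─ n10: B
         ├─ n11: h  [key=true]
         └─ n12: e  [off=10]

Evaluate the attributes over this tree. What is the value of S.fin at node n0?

true

1. n1.key = 27  [27]
2. n1.val = -1  [-1]
3. n1.sig = false  [false]
4. n2.key = 6  [terminal]
5. n4.key = 12  [12]
6. n4.val = 9  [9]
7. n4.sig = false  [false]
8. n5.depth = 10  [terminal]
9. n6.off = 30  [terminal]
10. n4.env = 20  [e.off - 10]
11. n7.key = 29  [A₀.env + 9]
12. n7.val = 16  [A₀.env - 4]
13. n7.sig = true  [A₀.env > 19]
14. n8.key = false  [terminal]
15. n9.key = false  [terminal]
16. n7.env = 16  [if h₀.key then A.key else A.val]
17. n10.sig = 0  [A₁.env + A₀.env - 36]
18. n10.ok = false  [A₀.env > 20]
19. n11.key = true  [terminal]
20. n12.off = 10  [terminal]
21. n10.tag = true  [B.sig > -1]
22. n10.mk = 5  [5]
23. n3.fin = false  [B.tag == false]
24. n3.off = 18  [A₁.env + 2]
25. n3.wid = 9  [B.mk * 2 - 1]
26. n1.env = 14  [c.key + S.off - 10]
27. n0.fin = true  [A.env > 13]
28. n0.off = 4  [4]
29. n0.wid = 28  [28]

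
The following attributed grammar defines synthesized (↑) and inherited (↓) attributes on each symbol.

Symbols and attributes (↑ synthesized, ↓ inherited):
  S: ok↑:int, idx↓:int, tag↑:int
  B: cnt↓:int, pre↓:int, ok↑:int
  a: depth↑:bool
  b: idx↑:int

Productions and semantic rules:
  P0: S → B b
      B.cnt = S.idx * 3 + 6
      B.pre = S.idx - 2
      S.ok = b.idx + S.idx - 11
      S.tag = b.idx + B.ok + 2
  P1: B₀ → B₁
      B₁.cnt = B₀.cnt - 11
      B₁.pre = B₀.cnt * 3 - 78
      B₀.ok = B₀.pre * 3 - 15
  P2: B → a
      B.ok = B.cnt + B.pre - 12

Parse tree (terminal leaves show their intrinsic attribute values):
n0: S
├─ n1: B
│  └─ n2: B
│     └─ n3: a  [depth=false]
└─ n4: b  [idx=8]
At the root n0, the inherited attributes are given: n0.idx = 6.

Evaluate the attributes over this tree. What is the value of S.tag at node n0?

1. n0.idx = 6  [given at root]
2. n1.cnt = 24  [S.idx * 3 + 6]
3. n1.pre = 4  [S.idx - 2]
4. n2.cnt = 13  [B₀.cnt - 11]
5. n2.pre = -6  [B₀.cnt * 3 - 78]
6. n3.depth = false  [terminal]
7. n2.ok = -5  [B.cnt + B.pre - 12]
8. n1.ok = -3  [B₀.pre * 3 - 15]
9. n4.idx = 8  [terminal]
10. n0.ok = 3  [b.idx + S.idx - 11]
11. n0.tag = 7  [b.idx + B.ok + 2]

7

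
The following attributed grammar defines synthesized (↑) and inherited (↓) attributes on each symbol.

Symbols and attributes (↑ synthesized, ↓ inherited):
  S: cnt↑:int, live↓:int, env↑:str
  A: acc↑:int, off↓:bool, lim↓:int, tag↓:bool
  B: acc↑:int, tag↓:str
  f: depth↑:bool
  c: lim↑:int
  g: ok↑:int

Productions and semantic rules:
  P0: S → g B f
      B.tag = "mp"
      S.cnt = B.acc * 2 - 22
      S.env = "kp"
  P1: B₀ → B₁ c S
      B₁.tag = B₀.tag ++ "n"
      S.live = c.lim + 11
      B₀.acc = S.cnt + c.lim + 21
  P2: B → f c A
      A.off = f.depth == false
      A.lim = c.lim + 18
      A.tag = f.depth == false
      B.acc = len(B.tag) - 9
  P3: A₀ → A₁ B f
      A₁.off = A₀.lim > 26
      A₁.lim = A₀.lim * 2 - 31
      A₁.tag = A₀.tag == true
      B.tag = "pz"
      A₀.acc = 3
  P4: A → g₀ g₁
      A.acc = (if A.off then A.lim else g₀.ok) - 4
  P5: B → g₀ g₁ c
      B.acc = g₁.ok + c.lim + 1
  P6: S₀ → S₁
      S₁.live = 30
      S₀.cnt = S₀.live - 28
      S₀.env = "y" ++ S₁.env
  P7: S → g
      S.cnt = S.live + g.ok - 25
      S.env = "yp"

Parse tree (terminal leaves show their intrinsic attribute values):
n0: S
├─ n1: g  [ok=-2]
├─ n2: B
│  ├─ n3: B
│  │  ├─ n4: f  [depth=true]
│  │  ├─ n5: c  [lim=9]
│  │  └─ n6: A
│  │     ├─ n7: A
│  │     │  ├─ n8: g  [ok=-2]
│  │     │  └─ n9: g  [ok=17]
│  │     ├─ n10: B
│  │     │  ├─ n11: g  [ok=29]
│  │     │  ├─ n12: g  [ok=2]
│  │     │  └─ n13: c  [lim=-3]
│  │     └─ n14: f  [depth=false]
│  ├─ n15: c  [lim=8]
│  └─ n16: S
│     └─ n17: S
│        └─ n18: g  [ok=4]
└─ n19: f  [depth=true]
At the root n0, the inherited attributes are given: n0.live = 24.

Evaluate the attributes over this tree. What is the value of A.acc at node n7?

1. n0.live = 24  [given at root]
2. n1.ok = -2  [terminal]
3. n2.tag = "mp"  ["mp"]
4. n3.tag = "mpn"  [B₀.tag ++ "n"]
5. n4.depth = true  [terminal]
6. n5.lim = 9  [terminal]
7. n6.off = false  [f.depth == false]
8. n6.lim = 27  [c.lim + 18]
9. n6.tag = false  [f.depth == false]
10. n7.off = true  [A₀.lim > 26]
11. n7.lim = 23  [A₀.lim * 2 - 31]
12. n7.tag = false  [A₀.tag == true]
13. n8.ok = -2  [terminal]
14. n9.ok = 17  [terminal]
15. n7.acc = 19  [(if A.off then A.lim else g₀.ok) - 4]
16. n10.tag = "pz"  ["pz"]
17. n11.ok = 29  [terminal]
18. n12.ok = 2  [terminal]
19. n13.lim = -3  [terminal]
20. n10.acc = 0  [g₁.ok + c.lim + 1]
21. n14.depth = false  [terminal]
22. n6.acc = 3  [3]
23. n3.acc = -6  [len(B.tag) - 9]
24. n15.lim = 8  [terminal]
25. n16.live = 19  [c.lim + 11]
26. n17.live = 30  [30]
27. n18.ok = 4  [terminal]
28. n17.cnt = 9  [S.live + g.ok - 25]
29. n17.env = "yp"  ["yp"]
30. n16.cnt = -9  [S₀.live - 28]
31. n16.env = "yyp"  ["y" ++ S₁.env]
32. n2.acc = 20  [S.cnt + c.lim + 21]
33. n19.depth = true  [terminal]
34. n0.cnt = 18  [B.acc * 2 - 22]
35. n0.env = "kp"  ["kp"]

19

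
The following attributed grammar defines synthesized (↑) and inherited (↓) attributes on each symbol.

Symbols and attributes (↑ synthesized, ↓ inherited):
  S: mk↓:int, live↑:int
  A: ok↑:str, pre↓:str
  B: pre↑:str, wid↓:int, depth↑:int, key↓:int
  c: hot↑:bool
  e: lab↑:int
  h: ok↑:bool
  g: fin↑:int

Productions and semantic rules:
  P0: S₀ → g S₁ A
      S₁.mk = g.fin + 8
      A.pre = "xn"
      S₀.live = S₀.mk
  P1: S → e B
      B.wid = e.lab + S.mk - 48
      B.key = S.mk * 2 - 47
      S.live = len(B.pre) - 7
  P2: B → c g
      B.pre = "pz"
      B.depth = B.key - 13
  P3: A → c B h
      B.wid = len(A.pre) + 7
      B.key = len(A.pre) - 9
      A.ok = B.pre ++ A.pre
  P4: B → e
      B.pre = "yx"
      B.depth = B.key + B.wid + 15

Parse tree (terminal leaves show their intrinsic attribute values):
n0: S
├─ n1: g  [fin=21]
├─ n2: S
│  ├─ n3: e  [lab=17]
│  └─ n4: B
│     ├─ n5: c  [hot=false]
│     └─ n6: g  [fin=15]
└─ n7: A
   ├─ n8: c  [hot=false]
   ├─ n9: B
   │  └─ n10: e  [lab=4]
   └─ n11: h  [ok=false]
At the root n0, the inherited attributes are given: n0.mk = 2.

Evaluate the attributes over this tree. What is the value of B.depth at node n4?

1. n0.mk = 2  [given at root]
2. n1.fin = 21  [terminal]
3. n2.mk = 29  [g.fin + 8]
4. n3.lab = 17  [terminal]
5. n4.wid = -2  [e.lab + S.mk - 48]
6. n4.key = 11  [S.mk * 2 - 47]
7. n5.hot = false  [terminal]
8. n6.fin = 15  [terminal]
9. n4.pre = "pz"  ["pz"]
10. n4.depth = -2  [B.key - 13]
11. n2.live = -5  [len(B.pre) - 7]
12. n7.pre = "xn"  ["xn"]
13. n8.hot = false  [terminal]
14. n9.wid = 9  [len(A.pre) + 7]
15. n9.key = -7  [len(A.pre) - 9]
16. n10.lab = 4  [terminal]
17. n9.pre = "yx"  ["yx"]
18. n9.depth = 17  [B.key + B.wid + 15]
19. n11.ok = false  [terminal]
20. n7.ok = "yxxn"  [B.pre ++ A.pre]
21. n0.live = 2  [S₀.mk]

-2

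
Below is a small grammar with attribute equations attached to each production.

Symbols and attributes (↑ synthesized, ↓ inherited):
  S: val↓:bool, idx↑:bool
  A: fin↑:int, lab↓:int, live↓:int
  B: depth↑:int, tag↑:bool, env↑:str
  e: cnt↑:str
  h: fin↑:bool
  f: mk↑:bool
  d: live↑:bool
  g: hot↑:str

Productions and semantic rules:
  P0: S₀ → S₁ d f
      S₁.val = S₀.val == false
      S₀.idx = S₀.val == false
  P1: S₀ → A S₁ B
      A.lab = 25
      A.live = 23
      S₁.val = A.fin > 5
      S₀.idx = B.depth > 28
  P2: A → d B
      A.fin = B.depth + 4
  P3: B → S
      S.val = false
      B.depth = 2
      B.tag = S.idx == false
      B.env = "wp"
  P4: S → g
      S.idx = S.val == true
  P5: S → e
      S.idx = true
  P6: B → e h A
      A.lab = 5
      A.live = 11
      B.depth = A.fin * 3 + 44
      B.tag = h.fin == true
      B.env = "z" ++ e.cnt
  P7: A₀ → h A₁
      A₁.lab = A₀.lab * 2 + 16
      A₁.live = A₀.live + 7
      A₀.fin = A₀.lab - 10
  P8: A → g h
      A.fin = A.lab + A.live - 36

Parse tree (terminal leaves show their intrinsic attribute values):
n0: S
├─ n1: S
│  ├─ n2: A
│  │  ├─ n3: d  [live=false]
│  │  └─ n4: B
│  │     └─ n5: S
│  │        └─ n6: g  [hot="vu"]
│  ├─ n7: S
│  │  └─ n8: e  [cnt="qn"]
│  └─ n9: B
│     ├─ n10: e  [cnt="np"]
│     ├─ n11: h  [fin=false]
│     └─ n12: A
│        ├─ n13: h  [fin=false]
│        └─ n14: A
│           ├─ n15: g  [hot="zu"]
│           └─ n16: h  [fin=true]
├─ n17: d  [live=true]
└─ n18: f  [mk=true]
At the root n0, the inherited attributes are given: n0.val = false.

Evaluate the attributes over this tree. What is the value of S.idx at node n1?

1. n0.val = false  [given at root]
2. n1.val = true  [S₀.val == false]
3. n2.lab = 25  [25]
4. n2.live = 23  [23]
5. n3.live = false  [terminal]
6. n5.val = false  [false]
7. n6.hot = "vu"  [terminal]
8. n5.idx = false  [S.val == true]
9. n4.depth = 2  [2]
10. n4.tag = true  [S.idx == false]
11. n4.env = "wp"  ["wp"]
12. n2.fin = 6  [B.depth + 4]
13. n7.val = true  [A.fin > 5]
14. n8.cnt = "qn"  [terminal]
15. n7.idx = true  [true]
16. n10.cnt = "np"  [terminal]
17. n11.fin = false  [terminal]
18. n12.lab = 5  [5]
19. n12.live = 11  [11]
20. n13.fin = false  [terminal]
21. n14.lab = 26  [A₀.lab * 2 + 16]
22. n14.live = 18  [A₀.live + 7]
23. n15.hot = "zu"  [terminal]
24. n16.fin = true  [terminal]
25. n14.fin = 8  [A.lab + A.live - 36]
26. n12.fin = -5  [A₀.lab - 10]
27. n9.depth = 29  [A.fin * 3 + 44]
28. n9.tag = false  [h.fin == true]
29. n9.env = "znp"  ["z" ++ e.cnt]
30. n1.idx = true  [B.depth > 28]
31. n17.live = true  [terminal]
32. n18.mk = true  [terminal]
33. n0.idx = true  [S₀.val == false]

true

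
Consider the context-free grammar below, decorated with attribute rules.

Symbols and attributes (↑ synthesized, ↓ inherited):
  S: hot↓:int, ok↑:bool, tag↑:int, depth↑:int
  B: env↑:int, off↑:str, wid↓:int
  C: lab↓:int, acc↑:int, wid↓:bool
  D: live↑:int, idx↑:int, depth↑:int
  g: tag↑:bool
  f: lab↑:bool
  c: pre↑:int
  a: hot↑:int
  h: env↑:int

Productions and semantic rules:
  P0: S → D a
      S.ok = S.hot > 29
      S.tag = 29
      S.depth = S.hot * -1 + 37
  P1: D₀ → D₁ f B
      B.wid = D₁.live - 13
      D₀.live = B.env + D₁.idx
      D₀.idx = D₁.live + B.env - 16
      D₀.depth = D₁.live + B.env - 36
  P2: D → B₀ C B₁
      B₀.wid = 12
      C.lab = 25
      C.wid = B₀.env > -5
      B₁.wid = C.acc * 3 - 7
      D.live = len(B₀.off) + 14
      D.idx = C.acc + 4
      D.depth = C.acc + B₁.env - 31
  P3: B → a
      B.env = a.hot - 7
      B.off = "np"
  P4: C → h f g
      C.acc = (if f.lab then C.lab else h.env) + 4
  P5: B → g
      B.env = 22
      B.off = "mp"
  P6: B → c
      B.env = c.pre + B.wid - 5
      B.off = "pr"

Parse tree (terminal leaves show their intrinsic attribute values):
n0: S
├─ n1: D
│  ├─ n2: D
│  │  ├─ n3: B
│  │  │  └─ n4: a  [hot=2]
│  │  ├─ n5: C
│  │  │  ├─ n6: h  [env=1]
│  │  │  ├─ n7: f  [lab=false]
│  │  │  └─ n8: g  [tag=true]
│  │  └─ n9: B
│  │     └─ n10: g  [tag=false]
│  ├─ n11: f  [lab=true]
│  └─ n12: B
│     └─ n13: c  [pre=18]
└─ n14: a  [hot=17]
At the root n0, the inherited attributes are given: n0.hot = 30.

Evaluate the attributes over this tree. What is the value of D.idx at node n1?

1. n0.hot = 30  [given at root]
2. n3.wid = 12  [12]
3. n4.hot = 2  [terminal]
4. n3.env = -5  [a.hot - 7]
5. n3.off = "np"  ["np"]
6. n5.lab = 25  [25]
7. n5.wid = false  [B₀.env > -5]
8. n6.env = 1  [terminal]
9. n7.lab = false  [terminal]
10. n8.tag = true  [terminal]
11. n5.acc = 5  [(if f.lab then C.lab else h.env) + 4]
12. n9.wid = 8  [C.acc * 3 - 7]
13. n10.tag = false  [terminal]
14. n9.env = 22  [22]
15. n9.off = "mp"  ["mp"]
16. n2.live = 16  [len(B₀.off) + 14]
17. n2.idx = 9  [C.acc + 4]
18. n2.depth = -4  [C.acc + B₁.env - 31]
19. n11.lab = true  [terminal]
20. n12.wid = 3  [D₁.live - 13]
21. n13.pre = 18  [terminal]
22. n12.env = 16  [c.pre + B.wid - 5]
23. n12.off = "pr"  ["pr"]
24. n1.live = 25  [B.env + D₁.idx]
25. n1.idx = 16  [D₁.live + B.env - 16]
26. n1.depth = -4  [D₁.live + B.env - 36]
27. n14.hot = 17  [terminal]
28. n0.ok = true  [S.hot > 29]
29. n0.tag = 29  [29]
30. n0.depth = 7  [S.hot * -1 + 37]

16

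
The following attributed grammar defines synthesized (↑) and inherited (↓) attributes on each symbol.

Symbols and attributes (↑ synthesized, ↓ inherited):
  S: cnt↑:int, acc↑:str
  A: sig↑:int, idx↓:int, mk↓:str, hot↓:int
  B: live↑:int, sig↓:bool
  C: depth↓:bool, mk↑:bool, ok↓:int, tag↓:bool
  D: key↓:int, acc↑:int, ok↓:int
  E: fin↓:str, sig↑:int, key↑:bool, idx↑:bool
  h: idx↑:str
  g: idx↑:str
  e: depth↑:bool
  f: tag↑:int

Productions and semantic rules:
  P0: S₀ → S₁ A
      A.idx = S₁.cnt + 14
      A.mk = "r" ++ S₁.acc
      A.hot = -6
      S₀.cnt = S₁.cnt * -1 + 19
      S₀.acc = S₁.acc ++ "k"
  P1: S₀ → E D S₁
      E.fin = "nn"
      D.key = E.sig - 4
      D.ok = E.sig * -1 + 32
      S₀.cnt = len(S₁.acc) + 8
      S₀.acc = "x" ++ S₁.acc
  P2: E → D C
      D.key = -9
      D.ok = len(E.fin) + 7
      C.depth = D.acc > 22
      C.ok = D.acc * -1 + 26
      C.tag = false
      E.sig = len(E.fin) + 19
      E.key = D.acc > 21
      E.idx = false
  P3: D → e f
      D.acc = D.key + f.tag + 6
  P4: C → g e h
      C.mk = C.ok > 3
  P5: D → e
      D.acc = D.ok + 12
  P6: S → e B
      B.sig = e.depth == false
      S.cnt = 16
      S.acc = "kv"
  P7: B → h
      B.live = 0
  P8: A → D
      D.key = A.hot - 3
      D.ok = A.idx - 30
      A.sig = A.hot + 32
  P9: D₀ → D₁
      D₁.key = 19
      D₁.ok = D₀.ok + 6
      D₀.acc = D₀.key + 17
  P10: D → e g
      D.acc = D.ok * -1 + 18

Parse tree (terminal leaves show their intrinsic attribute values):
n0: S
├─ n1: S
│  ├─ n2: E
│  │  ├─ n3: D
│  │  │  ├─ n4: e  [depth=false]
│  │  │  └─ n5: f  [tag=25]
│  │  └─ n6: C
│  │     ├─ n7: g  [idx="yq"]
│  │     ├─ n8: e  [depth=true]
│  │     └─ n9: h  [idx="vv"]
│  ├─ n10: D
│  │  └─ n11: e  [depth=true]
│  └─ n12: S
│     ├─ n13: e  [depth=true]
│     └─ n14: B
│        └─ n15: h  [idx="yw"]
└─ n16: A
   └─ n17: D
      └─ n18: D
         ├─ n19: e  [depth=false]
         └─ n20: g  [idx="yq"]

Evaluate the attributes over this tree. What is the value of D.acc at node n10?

23

1. n2.fin = "nn"  ["nn"]
2. n3.key = -9  [-9]
3. n3.ok = 9  [len(E.fin) + 7]
4. n4.depth = false  [terminal]
5. n5.tag = 25  [terminal]
6. n3.acc = 22  [D.key + f.tag + 6]
7. n6.depth = false  [D.acc > 22]
8. n6.ok = 4  [D.acc * -1 + 26]
9. n6.tag = false  [false]
10. n7.idx = "yq"  [terminal]
11. n8.depth = true  [terminal]
12. n9.idx = "vv"  [terminal]
13. n6.mk = true  [C.ok > 3]
14. n2.sig = 21  [len(E.fin) + 19]
15. n2.key = true  [D.acc > 21]
16. n2.idx = false  [false]
17. n10.key = 17  [E.sig - 4]
18. n10.ok = 11  [E.sig * -1 + 32]
19. n11.depth = true  [terminal]
20. n10.acc = 23  [D.ok + 12]
21. n13.depth = true  [terminal]
22. n14.sig = false  [e.depth == false]
23. n15.idx = "yw"  [terminal]
24. n14.live = 0  [0]
25. n12.cnt = 16  [16]
26. n12.acc = "kv"  ["kv"]
27. n1.cnt = 10  [len(S₁.acc) + 8]
28. n1.acc = "xkv"  ["x" ++ S₁.acc]
29. n16.idx = 24  [S₁.cnt + 14]
30. n16.mk = "rxkv"  ["r" ++ S₁.acc]
31. n16.hot = -6  [-6]
32. n17.key = -9  [A.hot - 3]
33. n17.ok = -6  [A.idx - 30]
34. n18.key = 19  [19]
35. n18.ok = 0  [D₀.ok + 6]
36. n19.depth = false  [terminal]
37. n20.idx = "yq"  [terminal]
38. n18.acc = 18  [D.ok * -1 + 18]
39. n17.acc = 8  [D₀.key + 17]
40. n16.sig = 26  [A.hot + 32]
41. n0.cnt = 9  [S₁.cnt * -1 + 19]
42. n0.acc = "xkvk"  [S₁.acc ++ "k"]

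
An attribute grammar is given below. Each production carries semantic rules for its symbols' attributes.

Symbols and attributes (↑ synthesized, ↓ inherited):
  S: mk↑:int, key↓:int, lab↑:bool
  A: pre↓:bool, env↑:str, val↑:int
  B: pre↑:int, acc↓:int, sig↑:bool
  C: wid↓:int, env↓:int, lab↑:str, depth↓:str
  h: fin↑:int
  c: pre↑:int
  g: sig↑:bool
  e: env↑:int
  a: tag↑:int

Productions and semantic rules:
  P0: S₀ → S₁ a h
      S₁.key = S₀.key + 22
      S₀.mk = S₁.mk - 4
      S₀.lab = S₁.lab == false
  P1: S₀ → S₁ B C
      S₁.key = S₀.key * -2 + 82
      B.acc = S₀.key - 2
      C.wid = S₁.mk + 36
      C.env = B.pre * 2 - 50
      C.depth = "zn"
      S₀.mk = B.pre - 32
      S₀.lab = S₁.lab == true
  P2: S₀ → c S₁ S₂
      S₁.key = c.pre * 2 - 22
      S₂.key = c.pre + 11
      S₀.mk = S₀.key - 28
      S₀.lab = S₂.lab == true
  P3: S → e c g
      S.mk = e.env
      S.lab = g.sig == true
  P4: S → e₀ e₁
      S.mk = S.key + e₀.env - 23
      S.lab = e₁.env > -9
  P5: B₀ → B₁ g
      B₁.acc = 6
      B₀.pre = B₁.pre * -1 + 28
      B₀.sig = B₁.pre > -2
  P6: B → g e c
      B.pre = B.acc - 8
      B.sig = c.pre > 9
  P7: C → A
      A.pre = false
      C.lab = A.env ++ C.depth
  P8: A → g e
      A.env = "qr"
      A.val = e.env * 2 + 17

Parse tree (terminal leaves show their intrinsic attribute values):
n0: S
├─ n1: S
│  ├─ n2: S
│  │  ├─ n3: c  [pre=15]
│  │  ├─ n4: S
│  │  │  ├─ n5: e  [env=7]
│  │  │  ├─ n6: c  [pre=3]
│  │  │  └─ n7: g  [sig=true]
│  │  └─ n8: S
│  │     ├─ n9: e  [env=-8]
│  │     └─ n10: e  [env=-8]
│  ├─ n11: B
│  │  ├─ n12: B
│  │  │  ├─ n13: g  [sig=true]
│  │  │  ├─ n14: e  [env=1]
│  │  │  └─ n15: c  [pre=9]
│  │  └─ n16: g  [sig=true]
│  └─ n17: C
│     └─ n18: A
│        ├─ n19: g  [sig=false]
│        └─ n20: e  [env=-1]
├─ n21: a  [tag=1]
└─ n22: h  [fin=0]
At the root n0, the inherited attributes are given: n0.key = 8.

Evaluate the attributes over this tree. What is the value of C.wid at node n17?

1. n0.key = 8  [given at root]
2. n1.key = 30  [S₀.key + 22]
3. n2.key = 22  [S₀.key * -2 + 82]
4. n3.pre = 15  [terminal]
5. n4.key = 8  [c.pre * 2 - 22]
6. n5.env = 7  [terminal]
7. n6.pre = 3  [terminal]
8. n7.sig = true  [terminal]
9. n4.mk = 7  [e.env]
10. n4.lab = true  [g.sig == true]
11. n8.key = 26  [c.pre + 11]
12. n9.env = -8  [terminal]
13. n10.env = -8  [terminal]
14. n8.mk = -5  [S.key + e₀.env - 23]
15. n8.lab = true  [e₁.env > -9]
16. n2.mk = -6  [S₀.key - 28]
17. n2.lab = true  [S₂.lab == true]
18. n11.acc = 28  [S₀.key - 2]
19. n12.acc = 6  [6]
20. n13.sig = true  [terminal]
21. n14.env = 1  [terminal]
22. n15.pre = 9  [terminal]
23. n12.pre = -2  [B.acc - 8]
24. n12.sig = false  [c.pre > 9]
25. n16.sig = true  [terminal]
26. n11.pre = 30  [B₁.pre * -1 + 28]
27. n11.sig = false  [B₁.pre > -2]
28. n17.wid = 30  [S₁.mk + 36]
29. n17.env = 10  [B.pre * 2 - 50]
30. n17.depth = "zn"  ["zn"]
31. n18.pre = false  [false]
32. n19.sig = false  [terminal]
33. n20.env = -1  [terminal]
34. n18.env = "qr"  ["qr"]
35. n18.val = 15  [e.env * 2 + 17]
36. n17.lab = "qrzn"  [A.env ++ C.depth]
37. n1.mk = -2  [B.pre - 32]
38. n1.lab = true  [S₁.lab == true]
39. n21.tag = 1  [terminal]
40. n22.fin = 0  [terminal]
41. n0.mk = -6  [S₁.mk - 4]
42. n0.lab = false  [S₁.lab == false]

30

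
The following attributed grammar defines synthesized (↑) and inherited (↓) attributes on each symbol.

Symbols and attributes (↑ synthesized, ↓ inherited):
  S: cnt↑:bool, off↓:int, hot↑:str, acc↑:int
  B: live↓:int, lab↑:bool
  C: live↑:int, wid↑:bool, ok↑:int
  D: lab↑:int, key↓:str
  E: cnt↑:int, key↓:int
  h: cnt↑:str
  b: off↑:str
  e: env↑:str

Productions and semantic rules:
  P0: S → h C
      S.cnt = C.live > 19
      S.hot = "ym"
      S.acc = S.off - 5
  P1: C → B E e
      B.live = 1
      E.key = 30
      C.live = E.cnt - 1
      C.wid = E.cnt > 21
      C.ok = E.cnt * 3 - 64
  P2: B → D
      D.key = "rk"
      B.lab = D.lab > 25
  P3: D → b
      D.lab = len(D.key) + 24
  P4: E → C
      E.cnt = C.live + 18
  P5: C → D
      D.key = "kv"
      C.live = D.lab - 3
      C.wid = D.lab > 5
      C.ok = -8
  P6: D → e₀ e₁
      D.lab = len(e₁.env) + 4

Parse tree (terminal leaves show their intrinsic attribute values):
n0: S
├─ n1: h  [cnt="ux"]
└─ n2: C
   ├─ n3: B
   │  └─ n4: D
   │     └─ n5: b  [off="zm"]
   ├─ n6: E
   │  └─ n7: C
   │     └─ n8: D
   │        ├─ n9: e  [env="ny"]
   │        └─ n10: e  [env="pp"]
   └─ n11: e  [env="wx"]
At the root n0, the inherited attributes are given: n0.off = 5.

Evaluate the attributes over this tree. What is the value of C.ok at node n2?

-1

1. n0.off = 5  [given at root]
2. n1.cnt = "ux"  [terminal]
3. n3.live = 1  [1]
4. n4.key = "rk"  ["rk"]
5. n5.off = "zm"  [terminal]
6. n4.lab = 26  [len(D.key) + 24]
7. n3.lab = true  [D.lab > 25]
8. n6.key = 30  [30]
9. n8.key = "kv"  ["kv"]
10. n9.env = "ny"  [terminal]
11. n10.env = "pp"  [terminal]
12. n8.lab = 6  [len(e₁.env) + 4]
13. n7.live = 3  [D.lab - 3]
14. n7.wid = true  [D.lab > 5]
15. n7.ok = -8  [-8]
16. n6.cnt = 21  [C.live + 18]
17. n11.env = "wx"  [terminal]
18. n2.live = 20  [E.cnt - 1]
19. n2.wid = false  [E.cnt > 21]
20. n2.ok = -1  [E.cnt * 3 - 64]
21. n0.cnt = true  [C.live > 19]
22. n0.hot = "ym"  ["ym"]
23. n0.acc = 0  [S.off - 5]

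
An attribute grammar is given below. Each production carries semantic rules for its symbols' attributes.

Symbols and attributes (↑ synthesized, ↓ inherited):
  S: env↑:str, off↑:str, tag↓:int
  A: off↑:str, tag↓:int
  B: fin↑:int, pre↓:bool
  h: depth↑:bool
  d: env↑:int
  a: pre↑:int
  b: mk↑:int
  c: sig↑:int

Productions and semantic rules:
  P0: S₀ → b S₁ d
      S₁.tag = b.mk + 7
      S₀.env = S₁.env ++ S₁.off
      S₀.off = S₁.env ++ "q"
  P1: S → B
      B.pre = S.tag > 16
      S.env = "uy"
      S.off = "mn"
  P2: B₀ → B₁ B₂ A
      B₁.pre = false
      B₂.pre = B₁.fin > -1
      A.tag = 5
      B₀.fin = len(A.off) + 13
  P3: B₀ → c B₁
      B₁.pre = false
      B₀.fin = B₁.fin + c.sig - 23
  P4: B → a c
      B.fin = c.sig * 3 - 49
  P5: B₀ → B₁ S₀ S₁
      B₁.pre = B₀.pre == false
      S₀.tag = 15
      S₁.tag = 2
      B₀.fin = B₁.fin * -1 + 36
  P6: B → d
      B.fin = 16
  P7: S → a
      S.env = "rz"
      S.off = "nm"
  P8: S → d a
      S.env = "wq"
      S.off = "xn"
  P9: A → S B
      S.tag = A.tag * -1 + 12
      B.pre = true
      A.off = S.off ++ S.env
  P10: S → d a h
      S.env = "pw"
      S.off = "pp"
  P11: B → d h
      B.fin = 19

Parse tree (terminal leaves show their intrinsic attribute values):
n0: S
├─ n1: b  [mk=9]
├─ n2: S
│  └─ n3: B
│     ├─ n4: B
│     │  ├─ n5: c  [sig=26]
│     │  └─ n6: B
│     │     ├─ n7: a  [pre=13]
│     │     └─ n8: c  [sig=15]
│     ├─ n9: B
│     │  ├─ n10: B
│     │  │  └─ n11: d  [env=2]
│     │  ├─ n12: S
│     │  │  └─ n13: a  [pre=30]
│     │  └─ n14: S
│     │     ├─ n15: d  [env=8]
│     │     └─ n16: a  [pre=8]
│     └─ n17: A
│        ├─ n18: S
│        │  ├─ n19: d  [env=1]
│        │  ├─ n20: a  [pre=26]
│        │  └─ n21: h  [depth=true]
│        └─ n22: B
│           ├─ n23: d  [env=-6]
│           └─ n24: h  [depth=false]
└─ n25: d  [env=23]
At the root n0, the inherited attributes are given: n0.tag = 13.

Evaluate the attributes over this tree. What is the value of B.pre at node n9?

1. n0.tag = 13  [given at root]
2. n1.mk = 9  [terminal]
3. n2.tag = 16  [b.mk + 7]
4. n3.pre = false  [S.tag > 16]
5. n4.pre = false  [false]
6. n5.sig = 26  [terminal]
7. n6.pre = false  [false]
8. n7.pre = 13  [terminal]
9. n8.sig = 15  [terminal]
10. n6.fin = -4  [c.sig * 3 - 49]
11. n4.fin = -1  [B₁.fin + c.sig - 23]
12. n9.pre = false  [B₁.fin > -1]
13. n10.pre = true  [B₀.pre == false]
14. n11.env = 2  [terminal]
15. n10.fin = 16  [16]
16. n12.tag = 15  [15]
17. n13.pre = 30  [terminal]
18. n12.env = "rz"  ["rz"]
19. n12.off = "nm"  ["nm"]
20. n14.tag = 2  [2]
21. n15.env = 8  [terminal]
22. n16.pre = 8  [terminal]
23. n14.env = "wq"  ["wq"]
24. n14.off = "xn"  ["xn"]
25. n9.fin = 20  [B₁.fin * -1 + 36]
26. n17.tag = 5  [5]
27. n18.tag = 7  [A.tag * -1 + 12]
28. n19.env = 1  [terminal]
29. n20.pre = 26  [terminal]
30. n21.depth = true  [terminal]
31. n18.env = "pw"  ["pw"]
32. n18.off = "pp"  ["pp"]
33. n22.pre = true  [true]
34. n23.env = -6  [terminal]
35. n24.depth = false  [terminal]
36. n22.fin = 19  [19]
37. n17.off = "pppw"  [S.off ++ S.env]
38. n3.fin = 17  [len(A.off) + 13]
39. n2.env = "uy"  ["uy"]
40. n2.off = "mn"  ["mn"]
41. n25.env = 23  [terminal]
42. n0.env = "uymn"  [S₁.env ++ S₁.off]
43. n0.off = "uyq"  [S₁.env ++ "q"]

false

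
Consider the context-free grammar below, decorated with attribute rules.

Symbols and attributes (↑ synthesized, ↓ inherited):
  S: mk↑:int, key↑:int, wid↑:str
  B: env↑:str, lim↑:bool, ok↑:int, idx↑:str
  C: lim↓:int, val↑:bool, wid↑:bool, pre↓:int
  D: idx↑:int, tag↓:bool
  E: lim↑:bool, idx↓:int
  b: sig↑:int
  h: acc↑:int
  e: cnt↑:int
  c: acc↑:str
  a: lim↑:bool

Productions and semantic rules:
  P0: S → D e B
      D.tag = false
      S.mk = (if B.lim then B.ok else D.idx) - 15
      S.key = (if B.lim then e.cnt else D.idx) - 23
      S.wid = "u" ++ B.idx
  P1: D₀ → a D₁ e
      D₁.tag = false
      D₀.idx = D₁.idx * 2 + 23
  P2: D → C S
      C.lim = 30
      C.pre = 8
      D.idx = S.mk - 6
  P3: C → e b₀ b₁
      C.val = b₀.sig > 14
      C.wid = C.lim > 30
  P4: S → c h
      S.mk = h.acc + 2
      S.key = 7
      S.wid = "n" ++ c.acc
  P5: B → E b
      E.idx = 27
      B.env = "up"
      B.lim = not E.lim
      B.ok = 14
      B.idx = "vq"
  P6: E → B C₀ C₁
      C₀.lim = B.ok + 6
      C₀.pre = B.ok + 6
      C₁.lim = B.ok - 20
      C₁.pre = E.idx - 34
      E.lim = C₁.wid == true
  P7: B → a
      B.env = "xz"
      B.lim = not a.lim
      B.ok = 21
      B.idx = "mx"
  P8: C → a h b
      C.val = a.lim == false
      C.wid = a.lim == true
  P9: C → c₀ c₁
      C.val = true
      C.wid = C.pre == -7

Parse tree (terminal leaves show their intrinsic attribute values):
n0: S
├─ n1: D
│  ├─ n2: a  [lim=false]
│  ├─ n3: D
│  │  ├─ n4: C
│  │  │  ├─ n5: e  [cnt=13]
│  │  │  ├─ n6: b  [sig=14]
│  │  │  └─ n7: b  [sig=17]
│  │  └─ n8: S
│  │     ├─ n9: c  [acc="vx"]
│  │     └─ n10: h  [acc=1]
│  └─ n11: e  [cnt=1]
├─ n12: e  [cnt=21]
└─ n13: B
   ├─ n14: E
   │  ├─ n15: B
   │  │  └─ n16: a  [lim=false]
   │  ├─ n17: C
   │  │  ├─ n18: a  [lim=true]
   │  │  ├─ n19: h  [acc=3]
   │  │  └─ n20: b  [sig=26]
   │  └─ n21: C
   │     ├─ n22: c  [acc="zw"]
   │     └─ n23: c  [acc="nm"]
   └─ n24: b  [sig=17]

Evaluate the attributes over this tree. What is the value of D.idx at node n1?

17

1. n1.tag = false  [false]
2. n2.lim = false  [terminal]
3. n3.tag = false  [false]
4. n4.lim = 30  [30]
5. n4.pre = 8  [8]
6. n5.cnt = 13  [terminal]
7. n6.sig = 14  [terminal]
8. n7.sig = 17  [terminal]
9. n4.val = false  [b₀.sig > 14]
10. n4.wid = false  [C.lim > 30]
11. n9.acc = "vx"  [terminal]
12. n10.acc = 1  [terminal]
13. n8.mk = 3  [h.acc + 2]
14. n8.key = 7  [7]
15. n8.wid = "nvx"  ["n" ++ c.acc]
16. n3.idx = -3  [S.mk - 6]
17. n11.cnt = 1  [terminal]
18. n1.idx = 17  [D₁.idx * 2 + 23]
19. n12.cnt = 21  [terminal]
20. n14.idx = 27  [27]
21. n16.lim = false  [terminal]
22. n15.env = "xz"  ["xz"]
23. n15.lim = true  [not a.lim]
24. n15.ok = 21  [21]
25. n15.idx = "mx"  ["mx"]
26. n17.lim = 27  [B.ok + 6]
27. n17.pre = 27  [B.ok + 6]
28. n18.lim = true  [terminal]
29. n19.acc = 3  [terminal]
30. n20.sig = 26  [terminal]
31. n17.val = false  [a.lim == false]
32. n17.wid = true  [a.lim == true]
33. n21.lim = 1  [B.ok - 20]
34. n21.pre = -7  [E.idx - 34]
35. n22.acc = "zw"  [terminal]
36. n23.acc = "nm"  [terminal]
37. n21.val = true  [true]
38. n21.wid = true  [C.pre == -7]
39. n14.lim = true  [C₁.wid == true]
40. n24.sig = 17  [terminal]
41. n13.env = "up"  ["up"]
42. n13.lim = false  [not E.lim]
43. n13.ok = 14  [14]
44. n13.idx = "vq"  ["vq"]
45. n0.mk = 2  [(if B.lim then B.ok else D.idx) - 15]
46. n0.key = -6  [(if B.lim then e.cnt else D.idx) - 23]
47. n0.wid = "uvq"  ["u" ++ B.idx]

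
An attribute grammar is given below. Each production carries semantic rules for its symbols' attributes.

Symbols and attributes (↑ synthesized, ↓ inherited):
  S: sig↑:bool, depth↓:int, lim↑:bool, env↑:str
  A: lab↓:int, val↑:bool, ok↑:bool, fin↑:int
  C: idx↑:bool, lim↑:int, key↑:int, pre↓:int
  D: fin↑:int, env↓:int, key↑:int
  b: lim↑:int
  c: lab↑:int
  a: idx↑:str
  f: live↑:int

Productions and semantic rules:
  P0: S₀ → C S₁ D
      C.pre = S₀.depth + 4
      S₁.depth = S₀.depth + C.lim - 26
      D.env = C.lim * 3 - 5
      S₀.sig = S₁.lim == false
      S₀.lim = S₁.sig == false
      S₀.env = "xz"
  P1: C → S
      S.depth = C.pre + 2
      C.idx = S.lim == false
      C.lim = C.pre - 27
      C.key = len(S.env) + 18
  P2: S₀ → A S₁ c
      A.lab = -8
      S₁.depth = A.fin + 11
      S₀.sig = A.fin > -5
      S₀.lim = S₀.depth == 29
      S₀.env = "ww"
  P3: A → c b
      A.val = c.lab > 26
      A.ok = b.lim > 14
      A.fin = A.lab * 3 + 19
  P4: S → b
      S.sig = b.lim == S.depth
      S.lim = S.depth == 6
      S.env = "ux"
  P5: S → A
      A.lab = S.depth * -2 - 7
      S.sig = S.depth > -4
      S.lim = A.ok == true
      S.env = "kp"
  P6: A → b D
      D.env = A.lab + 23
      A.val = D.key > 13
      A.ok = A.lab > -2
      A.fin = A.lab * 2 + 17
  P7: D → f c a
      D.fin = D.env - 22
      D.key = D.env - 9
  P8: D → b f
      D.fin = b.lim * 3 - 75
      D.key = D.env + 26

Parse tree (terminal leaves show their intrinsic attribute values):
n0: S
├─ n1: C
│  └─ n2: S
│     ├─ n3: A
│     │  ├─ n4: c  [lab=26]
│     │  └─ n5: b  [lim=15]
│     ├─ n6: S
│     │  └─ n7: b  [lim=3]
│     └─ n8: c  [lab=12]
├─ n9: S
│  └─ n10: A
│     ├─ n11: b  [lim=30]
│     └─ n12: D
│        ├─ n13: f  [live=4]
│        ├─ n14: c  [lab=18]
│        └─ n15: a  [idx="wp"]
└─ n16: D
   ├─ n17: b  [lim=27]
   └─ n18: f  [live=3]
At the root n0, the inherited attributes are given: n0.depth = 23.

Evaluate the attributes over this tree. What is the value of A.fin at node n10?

15

1. n0.depth = 23  [given at root]
2. n1.pre = 27  [S₀.depth + 4]
3. n2.depth = 29  [C.pre + 2]
4. n3.lab = -8  [-8]
5. n4.lab = 26  [terminal]
6. n5.lim = 15  [terminal]
7. n3.val = false  [c.lab > 26]
8. n3.ok = true  [b.lim > 14]
9. n3.fin = -5  [A.lab * 3 + 19]
10. n6.depth = 6  [A.fin + 11]
11. n7.lim = 3  [terminal]
12. n6.sig = false  [b.lim == S.depth]
13. n6.lim = true  [S.depth == 6]
14. n6.env = "ux"  ["ux"]
15. n8.lab = 12  [terminal]
16. n2.sig = false  [A.fin > -5]
17. n2.lim = true  [S₀.depth == 29]
18. n2.env = "ww"  ["ww"]
19. n1.idx = false  [S.lim == false]
20. n1.lim = 0  [C.pre - 27]
21. n1.key = 20  [len(S.env) + 18]
22. n9.depth = -3  [S₀.depth + C.lim - 26]
23. n10.lab = -1  [S.depth * -2 - 7]
24. n11.lim = 30  [terminal]
25. n12.env = 22  [A.lab + 23]
26. n13.live = 4  [terminal]
27. n14.lab = 18  [terminal]
28. n15.idx = "wp"  [terminal]
29. n12.fin = 0  [D.env - 22]
30. n12.key = 13  [D.env - 9]
31. n10.val = false  [D.key > 13]
32. n10.ok = true  [A.lab > -2]
33. n10.fin = 15  [A.lab * 2 + 17]
34. n9.sig = true  [S.depth > -4]
35. n9.lim = true  [A.ok == true]
36. n9.env = "kp"  ["kp"]
37. n16.env = -5  [C.lim * 3 - 5]
38. n17.lim = 27  [terminal]
39. n18.live = 3  [terminal]
40. n16.fin = 6  [b.lim * 3 - 75]
41. n16.key = 21  [D.env + 26]
42. n0.sig = false  [S₁.lim == false]
43. n0.lim = false  [S₁.sig == false]
44. n0.env = "xz"  ["xz"]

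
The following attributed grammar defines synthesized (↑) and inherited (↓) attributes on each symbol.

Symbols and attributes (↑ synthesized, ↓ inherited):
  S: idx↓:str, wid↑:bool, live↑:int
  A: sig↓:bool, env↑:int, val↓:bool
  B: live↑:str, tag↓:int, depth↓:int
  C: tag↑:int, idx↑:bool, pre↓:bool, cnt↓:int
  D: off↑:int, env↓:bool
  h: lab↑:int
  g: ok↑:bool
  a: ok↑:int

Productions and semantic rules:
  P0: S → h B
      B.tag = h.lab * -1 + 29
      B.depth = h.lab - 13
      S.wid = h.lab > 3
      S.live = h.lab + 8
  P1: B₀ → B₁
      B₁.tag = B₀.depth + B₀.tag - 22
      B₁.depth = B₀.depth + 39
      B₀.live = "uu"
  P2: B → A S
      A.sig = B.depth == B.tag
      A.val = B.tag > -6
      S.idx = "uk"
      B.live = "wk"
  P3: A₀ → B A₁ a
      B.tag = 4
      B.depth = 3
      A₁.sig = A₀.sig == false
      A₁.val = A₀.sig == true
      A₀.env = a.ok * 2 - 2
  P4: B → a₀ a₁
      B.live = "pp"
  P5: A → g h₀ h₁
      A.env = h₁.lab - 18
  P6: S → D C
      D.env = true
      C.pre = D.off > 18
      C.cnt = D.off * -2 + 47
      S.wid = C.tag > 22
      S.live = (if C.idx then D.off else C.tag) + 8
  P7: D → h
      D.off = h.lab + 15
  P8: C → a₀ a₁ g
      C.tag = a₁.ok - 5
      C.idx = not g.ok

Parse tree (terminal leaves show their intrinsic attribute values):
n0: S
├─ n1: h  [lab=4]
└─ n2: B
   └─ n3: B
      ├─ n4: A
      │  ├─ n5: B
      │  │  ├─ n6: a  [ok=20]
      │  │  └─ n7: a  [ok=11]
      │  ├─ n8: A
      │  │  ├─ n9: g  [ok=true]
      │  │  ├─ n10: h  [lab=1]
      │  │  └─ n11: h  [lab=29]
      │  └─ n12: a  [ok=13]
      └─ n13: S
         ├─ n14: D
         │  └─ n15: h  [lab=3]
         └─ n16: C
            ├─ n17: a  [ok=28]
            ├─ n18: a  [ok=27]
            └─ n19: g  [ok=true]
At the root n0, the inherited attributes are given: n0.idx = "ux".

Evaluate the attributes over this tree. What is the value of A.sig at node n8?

1. n0.idx = "ux"  [given at root]
2. n1.lab = 4  [terminal]
3. n2.tag = 25  [h.lab * -1 + 29]
4. n2.depth = -9  [h.lab - 13]
5. n3.tag = -6  [B₀.depth + B₀.tag - 22]
6. n3.depth = 30  [B₀.depth + 39]
7. n4.sig = false  [B.depth == B.tag]
8. n4.val = false  [B.tag > -6]
9. n5.tag = 4  [4]
10. n5.depth = 3  [3]
11. n6.ok = 20  [terminal]
12. n7.ok = 11  [terminal]
13. n5.live = "pp"  ["pp"]
14. n8.sig = true  [A₀.sig == false]
15. n8.val = false  [A₀.sig == true]
16. n9.ok = true  [terminal]
17. n10.lab = 1  [terminal]
18. n11.lab = 29  [terminal]
19. n8.env = 11  [h₁.lab - 18]
20. n12.ok = 13  [terminal]
21. n4.env = 24  [a.ok * 2 - 2]
22. n13.idx = "uk"  ["uk"]
23. n14.env = true  [true]
24. n15.lab = 3  [terminal]
25. n14.off = 18  [h.lab + 15]
26. n16.pre = false  [D.off > 18]
27. n16.cnt = 11  [D.off * -2 + 47]
28. n17.ok = 28  [terminal]
29. n18.ok = 27  [terminal]
30. n19.ok = true  [terminal]
31. n16.tag = 22  [a₁.ok - 5]
32. n16.idx = false  [not g.ok]
33. n13.wid = false  [C.tag > 22]
34. n13.live = 30  [(if C.idx then D.off else C.tag) + 8]
35. n3.live = "wk"  ["wk"]
36. n2.live = "uu"  ["uu"]
37. n0.wid = true  [h.lab > 3]
38. n0.live = 12  [h.lab + 8]

true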